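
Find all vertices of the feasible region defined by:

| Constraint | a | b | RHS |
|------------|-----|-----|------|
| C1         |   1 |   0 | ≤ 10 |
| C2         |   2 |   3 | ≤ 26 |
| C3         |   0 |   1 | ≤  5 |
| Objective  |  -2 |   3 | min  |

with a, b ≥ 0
Each vertex is the intersection of two constraint boundaries that also satisfies all remaining constraints:
  a = 0 and b = 0 → (0, 0)
  a = 10 and b = 0 → (10, 0)
  a = 10 and 2a + 3b = 26 → (10, 2)
  2a + 3b = 26 and b = 5 → (5.5, 5)
  b = 5 and a = 0 → (0, 5)

Vertices: (0, 0), (10, 0), (10, 2), (5.5, 5), (0, 5)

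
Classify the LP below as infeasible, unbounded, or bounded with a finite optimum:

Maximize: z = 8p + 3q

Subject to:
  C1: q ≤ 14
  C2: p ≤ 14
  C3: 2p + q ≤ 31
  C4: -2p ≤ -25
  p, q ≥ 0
The point (14, 3) satisfies every constraint, so the LP is feasible; the constraints give p ≤ 14 and q ≤ 14, which with p, q ≥ 0 keep the feasible region inside a bounded box. A feasible, bounded LP attains a finite optimum at a vertex.

Evaluating z = 8p + 3q at each vertex:
  (12.5, 0): z = 100
  (14, 0): z = 112
  (14, 3): z = 121
  (12.5, 6): z = 118

Feasible with finite optimum z* = 121 at (14, 3).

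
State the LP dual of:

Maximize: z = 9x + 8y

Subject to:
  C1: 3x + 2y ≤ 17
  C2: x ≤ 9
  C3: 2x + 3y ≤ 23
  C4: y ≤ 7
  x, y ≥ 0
Minimize: z = 17y1 + 9y2 + 23y3 + 7y4

Subject to:
  C1: -3y1 - y2 - 2y3 ≤ -9
  C2: -2y1 - 3y3 - y4 ≤ -8
  y1, y2, y3, y4 ≥ 0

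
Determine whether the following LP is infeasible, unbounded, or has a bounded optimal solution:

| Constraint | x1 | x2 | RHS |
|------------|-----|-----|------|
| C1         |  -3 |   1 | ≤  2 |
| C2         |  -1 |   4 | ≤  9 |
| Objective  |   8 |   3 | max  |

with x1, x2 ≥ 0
Feasible point: (0, 0) satisfies every constraint, so the LP is feasible.
Direction d = (1, 0): for each constraint row a, a·d ≤ 0 —
  (-3)(1) + (1)(0) = -3 ≤ 0
  (-1)(1) + (4)(0) = -1 ≤ 0
and d ≥ 0, so (0, 0) + t·d stays feasible for every t ≥ 0. Along this ray z = 8x1 + 3x2 changes by 8 per unit t, so z → +∞.

Unbounded: there is a feasible ray along which z → +∞.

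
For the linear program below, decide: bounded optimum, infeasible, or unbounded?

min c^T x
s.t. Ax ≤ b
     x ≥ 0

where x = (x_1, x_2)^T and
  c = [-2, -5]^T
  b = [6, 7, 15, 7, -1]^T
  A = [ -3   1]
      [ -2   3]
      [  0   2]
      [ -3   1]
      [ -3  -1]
Feasible point: (0, 1) satisfies every constraint, so the LP is feasible.
Direction d = (1, 0): for each constraint row a, a·d ≤ 0 —
  (-3)(1) + (1)(0) = -3 ≤ 0
  (-2)(1) + (3)(0) = -2 ≤ 0
  (0)(1) + (2)(0) = 0 ≤ 0
  (-3)(1) + (1)(0) = -3 ≤ 0
  (-3)(1) + (-1)(0) = -3 ≤ 0
and d ≥ 0, so (0, 1) + t·d stays feasible for every t ≥ 0. Along this ray z = -2x_1 - 5x_2 changes by -2 per unit t, so z → −∞.

The LP is unbounded; z can be made arbitrarily small.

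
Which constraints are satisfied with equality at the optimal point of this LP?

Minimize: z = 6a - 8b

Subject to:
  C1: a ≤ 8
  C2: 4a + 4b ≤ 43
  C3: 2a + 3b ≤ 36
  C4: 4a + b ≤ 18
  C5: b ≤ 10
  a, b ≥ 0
Optimal: a = 0, b = 10
Slack at optimum:
  C1: slack = 8
  C2: slack = 3
  C3: slack = 6
  C4: slack = 8
  C5: slack = 0 (binding)
  a ≥ 0: a = 0 (binding)
  b ≥ 0: b = 10
Binding constraints: C5, a ≥ 0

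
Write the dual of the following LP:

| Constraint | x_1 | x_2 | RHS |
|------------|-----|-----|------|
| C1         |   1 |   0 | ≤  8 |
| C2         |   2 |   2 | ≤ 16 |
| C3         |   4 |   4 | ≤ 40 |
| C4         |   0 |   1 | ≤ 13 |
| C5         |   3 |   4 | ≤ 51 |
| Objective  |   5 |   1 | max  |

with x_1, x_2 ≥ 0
Minimize: z = 8y1 + 16y2 + 40y3 + 13y4 + 51y5

Subject to:
  C1: -y1 - 2y2 - 4y3 - 3y5 ≤ -5
  C2: -2y2 - 4y3 - y4 - 4y5 ≤ -1
  y1, y2, y3, y4, y5 ≥ 0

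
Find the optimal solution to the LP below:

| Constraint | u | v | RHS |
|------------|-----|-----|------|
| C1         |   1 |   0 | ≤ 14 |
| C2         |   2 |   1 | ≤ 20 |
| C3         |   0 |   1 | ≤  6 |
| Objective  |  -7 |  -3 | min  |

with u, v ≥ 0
Each vertex is the intersection of two constraint boundaries that also satisfies all remaining constraints:
  u = 0 and v = 0 → (0, 0)
  2u + v = 20 and v = 0 → (10, 0)
  2u + v = 20 and v = 6 → (7, 6)
  v = 6 and u = 0 → (0, 6)

Evaluating z = -7u - 3v at each vertex:
  (0, 0): z = 0
  (10, 0): z = -70
  (7, 6): z = -67
  (0, 6): z = -18

The minimum is at (10, 0) with z = -70.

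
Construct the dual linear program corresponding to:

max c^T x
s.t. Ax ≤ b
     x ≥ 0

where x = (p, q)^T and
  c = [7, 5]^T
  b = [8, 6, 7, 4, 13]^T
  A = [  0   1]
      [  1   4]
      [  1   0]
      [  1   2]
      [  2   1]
Minimize: z = 8y1 + 6y2 + 7y3 + 4y4 + 13y5

Subject to:
  C1: -y2 - y3 - y4 - 2y5 ≤ -7
  C2: -y1 - 4y2 - 2y4 - y5 ≤ -5
  y1, y2, y3, y4, y5 ≥ 0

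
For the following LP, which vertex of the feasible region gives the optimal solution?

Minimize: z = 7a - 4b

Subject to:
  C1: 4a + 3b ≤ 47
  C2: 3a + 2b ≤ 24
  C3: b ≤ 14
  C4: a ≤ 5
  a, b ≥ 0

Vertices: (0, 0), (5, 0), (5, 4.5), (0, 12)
Evaluating z = 7a - 4b at each vertex:
  (0, 0): z = 0
  (5, 0): z = 35
  (5, 4.5): z = 17
  (0, 12): z = -48

The smallest value is z = -48, attained at (0, 12).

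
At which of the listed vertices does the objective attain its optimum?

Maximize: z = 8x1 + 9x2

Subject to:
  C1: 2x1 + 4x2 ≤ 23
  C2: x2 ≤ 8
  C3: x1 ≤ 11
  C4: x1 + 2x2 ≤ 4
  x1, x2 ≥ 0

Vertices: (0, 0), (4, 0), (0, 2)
Evaluating z = 8x1 + 9x2 at each vertex:
  (0, 0): z = 0
  (4, 0): z = 32
  (0, 2): z = 18

The largest value is z = 32, attained at (4, 0).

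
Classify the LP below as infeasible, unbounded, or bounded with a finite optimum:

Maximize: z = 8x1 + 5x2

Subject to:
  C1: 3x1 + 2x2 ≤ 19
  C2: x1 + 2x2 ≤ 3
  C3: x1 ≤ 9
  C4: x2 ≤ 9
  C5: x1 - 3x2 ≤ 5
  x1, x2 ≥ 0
The point (3, 0) satisfies every constraint, so the LP is feasible; the constraints give x1 ≤ 9 and x2 ≤ 9, which with x1, x2 ≥ 0 keep the feasible region inside a bounded box. A feasible, bounded LP attains a finite optimum at a vertex.

Evaluating z = 8x1 + 5x2 at each vertex:
  (0, 0): z = 0
  (3, 0): z = 24
  (0, 1.5): z = 7.5

Feasible with finite optimum z* = 24 at (3, 0).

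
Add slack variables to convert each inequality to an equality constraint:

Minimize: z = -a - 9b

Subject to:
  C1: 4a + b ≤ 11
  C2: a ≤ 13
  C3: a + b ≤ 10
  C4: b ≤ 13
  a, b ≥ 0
min z = -a - 9b

s.t.
  4a + b + s1 = 11
  a + s2 = 13
  a + b + s3 = 10
  b + s4 = 13
  a, b, s1, s2, s3, s4 ≥ 0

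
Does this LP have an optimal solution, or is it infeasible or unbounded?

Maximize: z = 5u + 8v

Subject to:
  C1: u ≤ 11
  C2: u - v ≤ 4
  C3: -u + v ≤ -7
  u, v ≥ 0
C2 requires u - v ≤ 4, while C3 (-u + v ≤ -7) is equivalent to u - v ≥ 7. Together they would need 7 ≤ u - v ≤ 4, which is impossible since 7 > 4. No point satisfies all constraints.

Infeasible: no point satisfies all constraints simultaneously.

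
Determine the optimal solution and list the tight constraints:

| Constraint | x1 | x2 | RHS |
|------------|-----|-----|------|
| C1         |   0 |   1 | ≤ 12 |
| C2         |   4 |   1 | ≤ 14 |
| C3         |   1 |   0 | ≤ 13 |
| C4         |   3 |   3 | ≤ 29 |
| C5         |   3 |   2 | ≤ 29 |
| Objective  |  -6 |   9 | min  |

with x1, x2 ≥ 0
Optimal: x1 = 3.5, x2 = 0
Slack at optimum:
  C1: slack = 12
  C2: slack = 0 (binding)
  C3: slack = 9.5
  C4: slack = 18.5
  C5: slack = 18.5
  x1 ≥ 0: x1 = 3.5
  x2 ≥ 0: x2 = 0 (binding)
Binding constraints: C2, x2 ≥ 0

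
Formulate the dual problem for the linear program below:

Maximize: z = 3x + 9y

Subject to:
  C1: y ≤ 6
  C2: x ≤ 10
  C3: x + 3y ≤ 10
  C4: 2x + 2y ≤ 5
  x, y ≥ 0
Minimize: z = 6y1 + 10y2 + 10y3 + 5y4

Subject to:
  C1: -y2 - y3 - 2y4 ≤ -3
  C2: -y1 - 3y3 - 2y4 ≤ -9
  y1, y2, y3, y4 ≥ 0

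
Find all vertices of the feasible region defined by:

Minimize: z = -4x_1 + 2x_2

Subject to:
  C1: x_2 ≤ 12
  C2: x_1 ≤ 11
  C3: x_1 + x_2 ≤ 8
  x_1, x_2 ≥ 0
Each vertex is the intersection of two constraint boundaries that also satisfies all remaining constraints:
  x_1 = 0 and x_2 = 0 → (0, 0)
  x_1 + x_2 = 8 and x_2 = 0 → (8, 0)
  x_1 + x_2 = 8 and x_1 = 0 → (0, 8)

Vertices: (0, 0), (8, 0), (0, 8)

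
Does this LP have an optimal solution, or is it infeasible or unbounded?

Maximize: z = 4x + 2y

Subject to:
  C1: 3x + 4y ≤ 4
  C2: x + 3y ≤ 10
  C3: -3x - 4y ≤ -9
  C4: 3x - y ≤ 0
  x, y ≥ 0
C1 requires 3x + 4y ≤ 4, while C3 (-3x - 4y ≤ -9) is equivalent to 3x + 4y ≥ 9. Together they would need 9 ≤ 3x + 4y ≤ 4, which is impossible since 9 > 4. No point satisfies all constraints.

Infeasible — the constraint set is empty.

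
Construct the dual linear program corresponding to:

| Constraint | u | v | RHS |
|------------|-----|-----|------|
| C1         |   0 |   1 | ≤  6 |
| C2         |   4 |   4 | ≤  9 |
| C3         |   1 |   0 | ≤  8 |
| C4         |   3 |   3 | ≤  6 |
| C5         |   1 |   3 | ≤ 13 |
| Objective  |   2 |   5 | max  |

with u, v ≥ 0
Minimize: z = 6y1 + 9y2 + 8y3 + 6y4 + 13y5

Subject to:
  C1: -4y2 - y3 - 3y4 - y5 ≤ -2
  C2: -y1 - 4y2 - 3y4 - 3y5 ≤ -5
  y1, y2, y3, y4, y5 ≥ 0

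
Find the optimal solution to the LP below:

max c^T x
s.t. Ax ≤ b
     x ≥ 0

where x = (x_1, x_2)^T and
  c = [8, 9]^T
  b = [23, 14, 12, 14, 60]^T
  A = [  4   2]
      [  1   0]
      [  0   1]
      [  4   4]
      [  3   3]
Each vertex is the intersection of two constraint boundaries that also satisfies all remaining constraints:
  x_1 = 0 and x_2 = 0 → (0, 0)
  4x_1 + 4x_2 = 14 and x_2 = 0 → (3.5, 0)
  4x_1 + 4x_2 = 14 and x_1 = 0 → (0, 3.5)

Evaluating z = 8x_1 + 9x_2 at each vertex:
  (0, 0): z = 0
  (3.5, 0): z = 28
  (0, 3.5): z = 31.5

The maximum is at (0, 3.5) with z = 31.5.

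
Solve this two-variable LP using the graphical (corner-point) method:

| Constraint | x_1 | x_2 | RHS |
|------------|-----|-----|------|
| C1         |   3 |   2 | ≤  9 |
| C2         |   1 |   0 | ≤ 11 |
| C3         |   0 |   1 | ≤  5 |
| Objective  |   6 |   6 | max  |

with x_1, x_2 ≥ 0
Each vertex is the intersection of two constraint boundaries that also satisfies all remaining constraints:
  x_1 = 0 and x_2 = 0 → (0, 0)
  3x_1 + 2x_2 = 9 and x_2 = 0 → (3, 0)
  3x_1 + 2x_2 = 9 and x_1 = 0 → (0, 4.5)

Evaluating z = 6x_1 + 6x_2 at each vertex:
  (0, 0): z = 0
  (3, 0): z = 18
  (0, 4.5): z = 27

The maximum is at (0, 4.5) with z = 27.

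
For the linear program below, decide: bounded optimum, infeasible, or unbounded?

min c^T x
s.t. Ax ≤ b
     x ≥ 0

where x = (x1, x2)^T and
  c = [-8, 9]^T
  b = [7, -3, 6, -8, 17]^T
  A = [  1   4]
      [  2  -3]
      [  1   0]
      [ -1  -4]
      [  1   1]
One constraint requires x1 + 4x2 ≤ 7, while the constraint -x1 - 4x2 ≤ -8 is equivalent to x1 + 4x2 ≥ 8. Together they would need 8 ≤ x1 + 4x2 ≤ 7, which is impossible since 8 > 7. No point satisfies all constraints.

Infeasible — the constraint set is empty.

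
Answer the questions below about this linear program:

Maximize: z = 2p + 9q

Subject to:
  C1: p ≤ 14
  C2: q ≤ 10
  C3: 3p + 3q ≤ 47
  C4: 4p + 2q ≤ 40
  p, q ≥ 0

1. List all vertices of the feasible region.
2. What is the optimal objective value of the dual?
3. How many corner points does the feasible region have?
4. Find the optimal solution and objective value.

1. (0, 0), (10, 0), (5, 10), (0, 10)
2. 100 (by strong duality, equal to the primal optimum)
3. 4
4. p = 5, q = 10, z = 100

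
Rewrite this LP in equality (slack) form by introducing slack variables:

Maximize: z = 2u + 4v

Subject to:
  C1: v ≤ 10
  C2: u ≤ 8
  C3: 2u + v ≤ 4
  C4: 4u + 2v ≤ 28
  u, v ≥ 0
max z = 2u + 4v

s.t.
  v + s1 = 10
  u + s2 = 8
  2u + v + s3 = 4
  4u + 2v + s4 = 28
  u, v, s1, s2, s3, s4 ≥ 0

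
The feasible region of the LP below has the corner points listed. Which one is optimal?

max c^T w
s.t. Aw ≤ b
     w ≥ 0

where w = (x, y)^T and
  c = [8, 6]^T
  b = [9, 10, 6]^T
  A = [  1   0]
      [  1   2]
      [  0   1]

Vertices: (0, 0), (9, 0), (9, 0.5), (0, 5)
Evaluating z = 8x + 6y at each vertex:
  (0, 0): z = 0
  (9, 0): z = 72
  (9, 0.5): z = 75
  (0, 5): z = 30

The largest value is z = 75, attained at (9, 0.5).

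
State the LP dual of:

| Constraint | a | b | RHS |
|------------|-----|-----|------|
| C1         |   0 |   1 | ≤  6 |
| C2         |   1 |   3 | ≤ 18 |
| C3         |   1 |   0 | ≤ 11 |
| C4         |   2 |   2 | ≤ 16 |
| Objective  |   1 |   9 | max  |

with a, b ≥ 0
Minimize: z = 6y1 + 18y2 + 11y3 + 16y4

Subject to:
  C1: -y2 - y3 - 2y4 ≤ -1
  C2: -y1 - 3y2 - 2y4 ≤ -9
  y1, y2, y3, y4 ≥ 0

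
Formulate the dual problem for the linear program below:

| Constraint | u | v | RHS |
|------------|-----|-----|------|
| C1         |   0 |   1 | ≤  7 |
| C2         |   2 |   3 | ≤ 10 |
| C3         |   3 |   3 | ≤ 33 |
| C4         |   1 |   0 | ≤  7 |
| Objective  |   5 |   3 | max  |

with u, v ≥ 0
Minimize: z = 7y1 + 10y2 + 33y3 + 7y4

Subject to:
  C1: -2y2 - 3y3 - y4 ≤ -5
  C2: -y1 - 3y2 - 3y3 ≤ -3
  y1, y2, y3, y4 ≥ 0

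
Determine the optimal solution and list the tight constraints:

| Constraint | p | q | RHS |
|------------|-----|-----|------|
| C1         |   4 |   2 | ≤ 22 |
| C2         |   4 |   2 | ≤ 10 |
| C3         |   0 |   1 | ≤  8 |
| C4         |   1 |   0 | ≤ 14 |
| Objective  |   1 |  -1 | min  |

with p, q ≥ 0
Optimal: p = 0, q = 5
Binding: C2, p ≥ 0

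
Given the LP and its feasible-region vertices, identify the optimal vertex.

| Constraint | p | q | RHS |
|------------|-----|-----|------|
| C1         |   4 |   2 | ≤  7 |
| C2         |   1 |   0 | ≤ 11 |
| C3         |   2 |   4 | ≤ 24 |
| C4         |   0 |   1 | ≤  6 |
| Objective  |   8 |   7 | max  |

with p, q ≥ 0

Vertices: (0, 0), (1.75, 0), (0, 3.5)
Evaluating z = 8p + 7q at each vertex:
  (0, 0): z = 0
  (1.75, 0): z = 14
  (0, 3.5): z = 24.5

The largest value is z = 24.5, attained at (0, 3.5).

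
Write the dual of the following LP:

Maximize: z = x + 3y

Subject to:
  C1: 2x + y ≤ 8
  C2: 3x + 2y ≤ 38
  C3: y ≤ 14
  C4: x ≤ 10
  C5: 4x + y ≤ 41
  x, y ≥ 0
Minimize: z = 8y1 + 38y2 + 14y3 + 10y4 + 41y5

Subject to:
  C1: -2y1 - 3y2 - y4 - 4y5 ≤ -1
  C2: -y1 - 2y2 - y3 - y5 ≤ -3
  y1, y2, y3, y4, y5 ≥ 0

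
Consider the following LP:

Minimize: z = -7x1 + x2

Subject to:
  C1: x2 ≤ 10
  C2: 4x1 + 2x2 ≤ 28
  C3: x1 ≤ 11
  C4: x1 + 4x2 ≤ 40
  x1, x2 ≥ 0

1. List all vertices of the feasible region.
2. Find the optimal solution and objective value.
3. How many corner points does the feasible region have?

1. (0, 0), (7, 0), (2.286, 9.429), (0, 10)
2. x1 = 7, x2 = 0, z = -49
3. 4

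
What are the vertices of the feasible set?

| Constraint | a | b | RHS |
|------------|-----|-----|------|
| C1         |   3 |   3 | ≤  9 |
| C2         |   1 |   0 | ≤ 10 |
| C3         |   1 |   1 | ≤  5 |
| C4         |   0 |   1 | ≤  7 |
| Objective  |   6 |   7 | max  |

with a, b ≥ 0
Each vertex is the intersection of two constraint boundaries that also satisfies all remaining constraints:
  a = 0 and b = 0 → (0, 0)
  3a + 3b = 9 and b = 0 → (3, 0)
  3a + 3b = 9 and a = 0 → (0, 3)

Vertices: (0, 0), (3, 0), (0, 3)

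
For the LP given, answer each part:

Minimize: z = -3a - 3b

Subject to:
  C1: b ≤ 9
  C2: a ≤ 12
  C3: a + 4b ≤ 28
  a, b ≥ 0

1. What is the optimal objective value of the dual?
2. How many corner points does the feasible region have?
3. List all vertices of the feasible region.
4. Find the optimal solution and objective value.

1. -48 (by strong duality, equal to the primal optimum)
2. 4
3. (0, 0), (12, 0), (12, 4), (0, 7)
4. a = 12, b = 4, z = -48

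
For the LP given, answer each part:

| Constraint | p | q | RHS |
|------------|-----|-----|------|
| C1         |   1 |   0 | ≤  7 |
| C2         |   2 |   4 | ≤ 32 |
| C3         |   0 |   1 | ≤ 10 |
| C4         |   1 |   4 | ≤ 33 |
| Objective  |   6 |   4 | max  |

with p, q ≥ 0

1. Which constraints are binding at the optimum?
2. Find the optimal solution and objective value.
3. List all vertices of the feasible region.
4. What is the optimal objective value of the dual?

1. C1, C2
2. p = 7, q = 4.5, z = 60
3. (0, 0), (7, 0), (7, 4.5), (0, 8)
4. 60 (by strong duality, equal to the primal optimum)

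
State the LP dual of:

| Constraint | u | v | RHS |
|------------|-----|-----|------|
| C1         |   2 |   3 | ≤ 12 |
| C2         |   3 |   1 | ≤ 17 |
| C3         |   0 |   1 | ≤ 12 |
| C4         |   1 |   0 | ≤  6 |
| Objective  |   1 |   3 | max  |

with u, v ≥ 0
Minimize: z = 12y1 + 17y2 + 12y3 + 6y4

Subject to:
  C1: -2y1 - 3y2 - y4 ≤ -1
  C2: -3y1 - y2 - y3 ≤ -3
  y1, y2, y3, y4 ≥ 0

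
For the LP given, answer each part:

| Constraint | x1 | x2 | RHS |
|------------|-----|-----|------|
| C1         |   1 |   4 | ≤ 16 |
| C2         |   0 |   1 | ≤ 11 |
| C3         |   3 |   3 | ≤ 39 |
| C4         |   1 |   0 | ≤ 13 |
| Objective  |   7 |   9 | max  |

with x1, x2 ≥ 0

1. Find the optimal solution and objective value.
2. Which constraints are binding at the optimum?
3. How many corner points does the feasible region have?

1. x1 = 12, x2 = 1, z = 93
2. C1, C3
3. 4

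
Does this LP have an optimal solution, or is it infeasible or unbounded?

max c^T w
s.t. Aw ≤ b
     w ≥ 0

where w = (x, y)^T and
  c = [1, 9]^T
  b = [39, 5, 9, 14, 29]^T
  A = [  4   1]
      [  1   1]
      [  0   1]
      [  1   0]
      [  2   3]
The point (0, 5) satisfies every constraint, so the LP is feasible; the constraints give x ≤ 14 and y ≤ 9, which with x, y ≥ 0 keep the feasible region inside a bounded box. A feasible, bounded LP attains a finite optimum at a vertex.

Bounded optimum: z* = 45 at (0, 5).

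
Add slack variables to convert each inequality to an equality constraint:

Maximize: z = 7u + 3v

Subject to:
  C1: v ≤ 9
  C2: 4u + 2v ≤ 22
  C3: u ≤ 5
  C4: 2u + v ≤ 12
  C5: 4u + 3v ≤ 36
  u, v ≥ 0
max z = 7u + 3v

s.t.
  v + s1 = 9
  4u + 2v + s2 = 22
  u + s3 = 5
  2u + v + s4 = 12
  4u + 3v + s5 = 36
  u, v, s1, s2, s3, s4, s5 ≥ 0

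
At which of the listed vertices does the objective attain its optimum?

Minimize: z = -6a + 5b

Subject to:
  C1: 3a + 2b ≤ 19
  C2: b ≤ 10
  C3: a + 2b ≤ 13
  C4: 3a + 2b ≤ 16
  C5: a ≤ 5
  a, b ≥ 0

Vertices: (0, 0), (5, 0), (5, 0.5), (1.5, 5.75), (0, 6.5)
(5, 0) with z = -30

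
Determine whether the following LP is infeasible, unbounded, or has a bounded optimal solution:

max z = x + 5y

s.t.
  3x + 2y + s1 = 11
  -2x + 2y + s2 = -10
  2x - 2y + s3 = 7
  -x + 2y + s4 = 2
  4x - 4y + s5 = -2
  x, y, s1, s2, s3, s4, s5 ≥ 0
The row 2x - 2y + s3 = 7 with s3 ≥ 0 requires 2x - 2y ≤ 7, while the row -2x + 2y + s2 = -10 with s2 ≥ 0 is equivalent to 2x - 2y ≥ 10. Together they would need 10 ≤ 2x - 2y ≤ 7, which is impossible since 10 > 7. No point satisfies all constraints.

Infeasible — the constraint set is empty.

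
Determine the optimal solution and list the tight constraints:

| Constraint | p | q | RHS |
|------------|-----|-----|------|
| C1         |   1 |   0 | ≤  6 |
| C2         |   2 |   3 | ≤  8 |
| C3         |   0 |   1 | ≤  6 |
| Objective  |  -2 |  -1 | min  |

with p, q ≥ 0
Optimal: p = 4, q = 0
Binding: C2, q ≥ 0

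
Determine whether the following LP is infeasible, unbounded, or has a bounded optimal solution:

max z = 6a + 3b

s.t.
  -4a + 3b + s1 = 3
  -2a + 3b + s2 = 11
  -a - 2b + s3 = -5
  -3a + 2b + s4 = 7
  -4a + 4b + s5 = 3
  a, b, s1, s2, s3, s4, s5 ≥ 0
Feasible point: (2, 2) satisfies every constraint, so the LP is feasible.
Direction d = (1, 0): for each constraint row a, a·d ≤ 0 —
  (-4)(1) + (3)(0) = -4 ≤ 0
  (-2)(1) + (3)(0) = -2 ≤ 0
  (-1)(1) + (-2)(0) = -1 ≤ 0
  (-3)(1) + (2)(0) = -3 ≤ 0
  (-4)(1) + (4)(0) = -4 ≤ 0
and d ≥ 0, so (2, 2) + t·d stays feasible for every t ≥ 0. Along this ray z = 6a + 3b changes by 6 per unit t, so z → +∞.

Unbounded — the objective can increase without bound over the feasible region.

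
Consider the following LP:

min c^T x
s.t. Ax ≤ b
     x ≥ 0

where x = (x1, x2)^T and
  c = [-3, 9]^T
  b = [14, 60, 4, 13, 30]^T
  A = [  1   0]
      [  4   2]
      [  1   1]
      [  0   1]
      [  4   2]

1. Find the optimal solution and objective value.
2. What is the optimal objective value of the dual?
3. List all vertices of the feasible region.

1. x1 = 4, x2 = 0, z = -12
2. -12 (by strong duality, equal to the primal optimum)
3. (0, 0), (4, 0), (0, 4)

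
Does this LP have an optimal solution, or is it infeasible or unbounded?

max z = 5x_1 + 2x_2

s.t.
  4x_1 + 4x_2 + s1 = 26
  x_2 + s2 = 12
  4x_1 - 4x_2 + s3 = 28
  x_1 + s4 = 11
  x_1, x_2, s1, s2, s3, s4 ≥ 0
The point (6.5, 0) satisfies every constraint, so the LP is feasible; the constraints give x_1 ≤ 11 and x_2 ≤ 12, which with x_1, x_2 ≥ 0 keep the feasible region inside a bounded box. A feasible, bounded LP attains a finite optimum at a vertex.

The LP has an optimal solution: (6.5, 0) with z = 32.5.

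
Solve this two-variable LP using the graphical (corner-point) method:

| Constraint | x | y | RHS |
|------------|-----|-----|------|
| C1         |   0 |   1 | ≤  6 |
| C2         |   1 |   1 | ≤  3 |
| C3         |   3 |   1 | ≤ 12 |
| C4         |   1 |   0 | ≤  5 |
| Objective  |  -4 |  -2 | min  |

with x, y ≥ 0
Each vertex is the intersection of two constraint boundaries that also satisfies all remaining constraints:
  x = 0 and y = 0 → (0, 0)
  x + y = 3 and y = 0 → (3, 0)
  x + y = 3 and x = 0 → (0, 3)

Evaluating z = -4x - 2y at each vertex:
  (0, 0): z = 0
  (3, 0): z = -12
  (0, 3): z = -6

The minimum is at (3, 0) with z = -12.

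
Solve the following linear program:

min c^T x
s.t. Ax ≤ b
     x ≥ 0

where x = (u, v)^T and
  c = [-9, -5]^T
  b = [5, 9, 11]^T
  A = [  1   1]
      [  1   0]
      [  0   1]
Each vertex is the intersection of two constraint boundaries that also satisfies all remaining constraints:
  u = 0 and v = 0 → (0, 0)
  u + v = 5 and v = 0 → (5, 0)
  u + v = 5 and u = 0 → (0, 5)

Evaluating z = -9u - 5v at each vertex:
  (0, 0): z = 0
  (5, 0): z = -45
  (0, 5): z = -25

The minimum is at (5, 0) with z = -45.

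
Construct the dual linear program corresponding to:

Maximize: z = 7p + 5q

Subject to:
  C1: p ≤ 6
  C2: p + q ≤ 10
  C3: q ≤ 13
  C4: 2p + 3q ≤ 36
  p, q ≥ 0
Minimize: z = 6y1 + 10y2 + 13y3 + 36y4

Subject to:
  C1: -y1 - y2 - 2y4 ≤ -7
  C2: -y2 - y3 - 3y4 ≤ -5
  y1, y2, y3, y4 ≥ 0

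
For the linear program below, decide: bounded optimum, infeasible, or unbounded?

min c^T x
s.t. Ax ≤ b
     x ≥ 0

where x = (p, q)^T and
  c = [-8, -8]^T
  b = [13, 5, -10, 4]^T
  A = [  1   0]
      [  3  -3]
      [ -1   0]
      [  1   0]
One constraint requires p ≤ 4, while the constraint -p ≤ -10 is equivalent to p ≥ 10. Together they would need 10 ≤ p ≤ 4, which is impossible since 10 > 4. No point satisfies all constraints.

The feasible region is empty; the LP is infeasible.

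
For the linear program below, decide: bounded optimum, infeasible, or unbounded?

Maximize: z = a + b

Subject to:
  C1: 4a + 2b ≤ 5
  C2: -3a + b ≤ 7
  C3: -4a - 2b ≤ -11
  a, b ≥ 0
C1 requires 4a + 2b ≤ 5, while C3 (-4a - 2b ≤ -11) is equivalent to 4a + 2b ≥ 11. Together they would need 11 ≤ 4a + 2b ≤ 5, which is impossible since 11 > 5. No point satisfies all constraints.

Infeasible — the constraint set is empty.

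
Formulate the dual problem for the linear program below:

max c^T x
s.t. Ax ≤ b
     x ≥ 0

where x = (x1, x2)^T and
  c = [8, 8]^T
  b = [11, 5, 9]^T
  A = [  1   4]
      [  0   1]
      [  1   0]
Minimize: z = 11y1 + 5y2 + 9y3

Subject to:
  C1: -y1 - y3 ≤ -8
  C2: -4y1 - y2 ≤ -8
  y1, y2, y3 ≥ 0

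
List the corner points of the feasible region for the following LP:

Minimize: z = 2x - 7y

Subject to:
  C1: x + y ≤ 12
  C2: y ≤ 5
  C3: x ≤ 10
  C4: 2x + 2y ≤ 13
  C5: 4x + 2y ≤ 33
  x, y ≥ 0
Each vertex is the intersection of two constraint boundaries that also satisfies all remaining constraints:
  x = 0 and y = 0 → (0, 0)
  2x + 2y = 13 and y = 0 → (6.5, 0)
  y = 5 and 2x + 2y = 13 → (1.5, 5)
  y = 5 and x = 0 → (0, 5)

Vertices: (0, 0), (6.5, 0), (1.5, 5), (0, 5)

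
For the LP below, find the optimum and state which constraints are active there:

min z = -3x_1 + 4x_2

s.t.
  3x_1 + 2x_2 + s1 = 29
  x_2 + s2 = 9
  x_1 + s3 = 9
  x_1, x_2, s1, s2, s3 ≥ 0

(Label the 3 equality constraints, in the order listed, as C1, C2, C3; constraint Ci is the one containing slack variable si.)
Optimal: x_1 = 9, x_2 = 0
Binding: C3, x_2 ≥ 0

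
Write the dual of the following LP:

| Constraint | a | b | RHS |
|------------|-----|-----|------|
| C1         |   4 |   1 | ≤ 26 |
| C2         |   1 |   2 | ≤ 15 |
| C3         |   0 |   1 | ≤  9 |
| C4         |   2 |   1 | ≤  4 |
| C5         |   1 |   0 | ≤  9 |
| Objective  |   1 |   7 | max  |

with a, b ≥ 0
Minimize: z = 26y1 + 15y2 + 9y3 + 4y4 + 9y5

Subject to:
  C1: -4y1 - y2 - 2y4 - y5 ≤ -1
  C2: -y1 - 2y2 - y3 - y4 ≤ -7
  y1, y2, y3, y4, y5 ≥ 0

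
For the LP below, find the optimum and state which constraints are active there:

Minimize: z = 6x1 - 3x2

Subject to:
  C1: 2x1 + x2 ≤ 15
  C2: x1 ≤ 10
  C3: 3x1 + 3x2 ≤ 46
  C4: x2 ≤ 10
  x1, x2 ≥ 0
Optimal: x1 = 0, x2 = 10
Binding: C4, x1 ≥ 0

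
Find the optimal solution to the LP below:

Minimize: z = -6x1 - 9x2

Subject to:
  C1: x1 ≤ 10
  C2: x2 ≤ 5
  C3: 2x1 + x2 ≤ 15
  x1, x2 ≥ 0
Each vertex is the intersection of two constraint boundaries that also satisfies all remaining constraints:
  x1 = 0 and x2 = 0 → (0, 0)
  2x1 + x2 = 15 and x2 = 0 → (7.5, 0)
  x2 = 5 and 2x1 + x2 = 15 → (5, 5)
  x2 = 5 and x1 = 0 → (0, 5)

Evaluating z = -6x1 - 9x2 at each vertex:
  (0, 0): z = 0
  (7.5, 0): z = -45
  (5, 5): z = -75
  (0, 5): z = -45

The minimum is at (5, 5) with z = -75.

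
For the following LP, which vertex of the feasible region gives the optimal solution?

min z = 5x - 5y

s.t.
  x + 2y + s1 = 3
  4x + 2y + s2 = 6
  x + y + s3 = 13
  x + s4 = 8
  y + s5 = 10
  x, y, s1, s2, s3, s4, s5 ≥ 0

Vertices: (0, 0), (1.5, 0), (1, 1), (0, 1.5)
Evaluating z = 5x - 5y at each vertex:
  (0, 0): z = 0
  (1.5, 0): z = 7.5
  (1, 1): z = 0
  (0, 1.5): z = -7.5

The smallest value is z = -7.5, attained at (0, 1.5).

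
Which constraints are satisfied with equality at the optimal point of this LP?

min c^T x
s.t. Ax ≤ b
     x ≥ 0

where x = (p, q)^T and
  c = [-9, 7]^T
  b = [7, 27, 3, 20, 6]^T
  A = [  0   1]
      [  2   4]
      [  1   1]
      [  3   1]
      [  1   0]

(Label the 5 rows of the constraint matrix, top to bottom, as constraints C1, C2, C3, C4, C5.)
Optimal: p = 3, q = 0
Slack at optimum:
  C1: slack = 7
  C2: slack = 21
  C3: slack = 0 (binding)
  C4: slack = 11
  C5: slack = 3
  p ≥ 0: p = 3
  q ≥ 0: q = 0 (binding)
Binding constraints: C3, q ≥ 0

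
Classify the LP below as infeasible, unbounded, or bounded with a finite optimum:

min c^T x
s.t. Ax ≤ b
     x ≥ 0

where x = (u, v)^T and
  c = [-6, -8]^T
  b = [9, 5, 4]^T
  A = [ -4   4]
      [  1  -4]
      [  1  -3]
Feasible point: (0, 0) satisfies every constraint, so the LP is feasible.
Direction d = (1, 1): for each constraint row a, a·d ≤ 0 —
  (-4)(1) + (4)(1) = 0 ≤ 0
  (1)(1) + (-4)(1) = -3 ≤ 0
  (1)(1) + (-3)(1) = -2 ≤ 0
and d ≥ 0, so (0, 0) + t·d stays feasible for every t ≥ 0. Along this ray z = -6u - 8v changes by -14 per unit t, so z → −∞.

Unbounded: there is a feasible ray along which z → −∞.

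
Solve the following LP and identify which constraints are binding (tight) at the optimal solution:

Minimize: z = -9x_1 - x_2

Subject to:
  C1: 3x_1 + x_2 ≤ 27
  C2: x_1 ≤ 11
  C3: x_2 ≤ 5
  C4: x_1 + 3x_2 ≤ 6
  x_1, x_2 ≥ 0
Optimal: x_1 = 6, x_2 = 0
Slack at optimum:
  C1: slack = 9
  C2: slack = 5
  C3: slack = 5
  C4: slack = 0 (binding)
  x_1 ≥ 0: x_1 = 6
  x_2 ≥ 0: x_2 = 0 (binding)
Binding constraints: C4, x_2 ≥ 0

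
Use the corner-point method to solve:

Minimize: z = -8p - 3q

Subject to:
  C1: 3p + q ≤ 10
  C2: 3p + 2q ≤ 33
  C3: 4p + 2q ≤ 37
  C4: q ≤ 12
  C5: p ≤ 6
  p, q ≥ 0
Each vertex is the intersection of two constraint boundaries that also satisfies all remaining constraints:
  p = 0 and q = 0 → (0, 0)
  3p + q = 10 and q = 0 → (3.333, 0)
  3p + q = 10 and p = 0 → (0, 10)

Evaluating z = -8p - 3q at each vertex:
  (0, 0): z = 0
  (3.333, 0): z = -26.67
  (0, 10): z = -30

The minimum is at (0, 10) with z = -30.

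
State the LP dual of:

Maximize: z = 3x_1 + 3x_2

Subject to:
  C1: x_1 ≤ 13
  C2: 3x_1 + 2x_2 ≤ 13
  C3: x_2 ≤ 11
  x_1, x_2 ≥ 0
Minimize: z = 13y1 + 13y2 + 11y3

Subject to:
  C1: -y1 - 3y2 ≤ -3
  C2: -2y2 - y3 ≤ -3
  y1, y2, y3 ≥ 0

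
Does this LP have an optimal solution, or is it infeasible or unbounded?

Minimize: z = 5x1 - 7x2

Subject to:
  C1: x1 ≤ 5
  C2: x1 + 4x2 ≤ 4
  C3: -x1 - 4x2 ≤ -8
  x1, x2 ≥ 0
C2 requires x1 + 4x2 ≤ 4, while C3 (-x1 - 4x2 ≤ -8) is equivalent to x1 + 4x2 ≥ 8. Together they would need 8 ≤ x1 + 4x2 ≤ 4, which is impossible since 8 > 4. No point satisfies all constraints.

Infeasible — the constraint set is empty.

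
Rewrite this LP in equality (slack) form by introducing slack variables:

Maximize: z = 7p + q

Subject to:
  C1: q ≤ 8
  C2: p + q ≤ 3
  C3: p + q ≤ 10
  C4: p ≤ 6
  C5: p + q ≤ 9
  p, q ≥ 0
max z = 7p + q

s.t.
  q + s1 = 8
  p + q + s2 = 3
  p + q + s3 = 10
  p + s4 = 6
  p + q + s5 = 9
  p, q, s1, s2, s3, s4, s5 ≥ 0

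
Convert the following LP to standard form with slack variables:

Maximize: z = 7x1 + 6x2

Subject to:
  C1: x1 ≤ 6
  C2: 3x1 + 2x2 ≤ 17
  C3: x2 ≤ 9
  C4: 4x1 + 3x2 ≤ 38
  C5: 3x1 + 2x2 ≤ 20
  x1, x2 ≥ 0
max z = 7x1 + 6x2

s.t.
  x1 + s1 = 6
  3x1 + 2x2 + s2 = 17
  x2 + s3 = 9
  4x1 + 3x2 + s4 = 38
  3x1 + 2x2 + s5 = 20
  x1, x2, s1, s2, s3, s4, s5 ≥ 0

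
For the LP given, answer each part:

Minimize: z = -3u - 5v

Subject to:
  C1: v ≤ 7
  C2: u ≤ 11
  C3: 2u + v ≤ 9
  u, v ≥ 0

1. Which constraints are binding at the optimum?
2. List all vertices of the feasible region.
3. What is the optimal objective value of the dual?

1. C1, C3
2. (0, 0), (4.5, 0), (1, 7), (0, 7)
3. -38 (by strong duality, equal to the primal optimum)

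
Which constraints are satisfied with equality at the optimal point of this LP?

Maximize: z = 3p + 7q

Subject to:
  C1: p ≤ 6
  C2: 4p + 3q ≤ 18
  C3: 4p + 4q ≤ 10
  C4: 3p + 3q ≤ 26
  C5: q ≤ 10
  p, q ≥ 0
Optimal: p = 0, q = 2.5
Binding: C3, p ≥ 0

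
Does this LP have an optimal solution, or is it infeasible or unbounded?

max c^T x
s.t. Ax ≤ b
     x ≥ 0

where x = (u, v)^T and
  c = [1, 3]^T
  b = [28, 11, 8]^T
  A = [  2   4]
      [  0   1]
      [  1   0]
The point (0, 7) satisfies every constraint, so the LP is feasible; the constraints give u ≤ 8 and v ≤ 11, which with u, v ≥ 0 keep the feasible region inside a bounded box. A feasible, bounded LP attains a finite optimum at a vertex.

Feasible with finite optimum z* = 21 at (0, 7).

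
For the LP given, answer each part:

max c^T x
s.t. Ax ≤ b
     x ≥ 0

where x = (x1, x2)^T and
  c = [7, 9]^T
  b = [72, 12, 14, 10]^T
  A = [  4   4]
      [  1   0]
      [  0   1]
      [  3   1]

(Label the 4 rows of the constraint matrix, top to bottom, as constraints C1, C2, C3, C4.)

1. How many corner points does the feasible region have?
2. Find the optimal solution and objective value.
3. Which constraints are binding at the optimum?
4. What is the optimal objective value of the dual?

1. 3
2. x1 = 0, x2 = 10, z = 90
3. C4, x1 ≥ 0
4. 90 (by strong duality, equal to the primal optimum)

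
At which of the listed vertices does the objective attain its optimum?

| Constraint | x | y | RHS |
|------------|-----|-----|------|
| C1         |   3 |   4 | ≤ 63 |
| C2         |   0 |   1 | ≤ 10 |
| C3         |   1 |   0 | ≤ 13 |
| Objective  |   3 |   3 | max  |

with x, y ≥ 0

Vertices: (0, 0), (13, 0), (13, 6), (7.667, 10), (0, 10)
(13, 6) with z = 57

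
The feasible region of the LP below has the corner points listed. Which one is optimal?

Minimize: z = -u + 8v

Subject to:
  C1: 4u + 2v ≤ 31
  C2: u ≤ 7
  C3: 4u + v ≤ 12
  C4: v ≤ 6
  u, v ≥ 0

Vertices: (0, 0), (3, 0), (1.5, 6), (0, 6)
(3, 0) with z = -3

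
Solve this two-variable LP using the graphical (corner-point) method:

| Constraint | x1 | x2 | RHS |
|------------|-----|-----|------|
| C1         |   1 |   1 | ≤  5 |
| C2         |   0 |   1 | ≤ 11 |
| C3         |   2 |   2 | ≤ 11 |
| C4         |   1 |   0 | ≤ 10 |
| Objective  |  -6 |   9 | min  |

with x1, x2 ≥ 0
Each vertex is the intersection of two constraint boundaries that also satisfies all remaining constraints:
  x1 = 0 and x2 = 0 → (0, 0)
  x1 + x2 = 5 and x2 = 0 → (5, 0)
  x1 + x2 = 5 and x1 = 0 → (0, 5)

Evaluating z = -6x1 + 9x2 at each vertex:
  (0, 0): z = 0
  (5, 0): z = -30
  (0, 5): z = 45

The minimum is at (5, 0) with z = -30.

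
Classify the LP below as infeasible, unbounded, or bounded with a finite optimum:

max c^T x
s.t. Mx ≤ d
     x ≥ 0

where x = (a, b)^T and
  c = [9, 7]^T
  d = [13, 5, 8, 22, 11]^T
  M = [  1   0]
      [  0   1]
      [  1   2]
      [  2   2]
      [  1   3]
The point (8, 0) satisfies every constraint, so the LP is feasible; the constraints give a ≤ 13 and b ≤ 5, which with a, b ≥ 0 keep the feasible region inside a bounded box. A feasible, bounded LP attains a finite optimum at a vertex.

Evaluating z = 9a + 7b at each vertex:
  (0, 0): z = 0
  (8, 0): z = 72
  (2, 3): z = 39
  (0, 3.667): z = 25.67

The LP has an optimal solution: (8, 0) with z = 72.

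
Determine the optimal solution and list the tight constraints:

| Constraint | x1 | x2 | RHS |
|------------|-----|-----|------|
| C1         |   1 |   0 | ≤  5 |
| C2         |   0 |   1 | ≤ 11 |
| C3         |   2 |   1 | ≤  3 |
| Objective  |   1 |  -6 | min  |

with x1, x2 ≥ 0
Optimal: x1 = 0, x2 = 3
Slack at optimum:
  C1: slack = 5
  C2: slack = 8
  C3: slack = 0 (binding)
  x1 ≥ 0: x1 = 0 (binding)
  x2 ≥ 0: x2 = 3
Binding constraints: C3, x1 ≥ 0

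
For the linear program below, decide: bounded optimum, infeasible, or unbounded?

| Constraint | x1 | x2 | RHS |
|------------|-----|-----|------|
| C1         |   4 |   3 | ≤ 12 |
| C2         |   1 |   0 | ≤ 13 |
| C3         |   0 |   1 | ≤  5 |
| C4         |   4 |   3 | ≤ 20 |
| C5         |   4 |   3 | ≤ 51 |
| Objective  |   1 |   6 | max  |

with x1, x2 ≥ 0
The point (0, 4) satisfies every constraint, so the LP is feasible; the constraints give x1 ≤ 13 and x2 ≤ 5, which with x1, x2 ≥ 0 keep the feasible region inside a bounded box. A feasible, bounded LP attains a finite optimum at a vertex.

Evaluating z = x1 + 6x2 at each vertex:
  (0, 0): z = 0
  (3, 0): z = 3
  (0, 4): z = 24

Feasible with finite optimum z* = 24 at (0, 4).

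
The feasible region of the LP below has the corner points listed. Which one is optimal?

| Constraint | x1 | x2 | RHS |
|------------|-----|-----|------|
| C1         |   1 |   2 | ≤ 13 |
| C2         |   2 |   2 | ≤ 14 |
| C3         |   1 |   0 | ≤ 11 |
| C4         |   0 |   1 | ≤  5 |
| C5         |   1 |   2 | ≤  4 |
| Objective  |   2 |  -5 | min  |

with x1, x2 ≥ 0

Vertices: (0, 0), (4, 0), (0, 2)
(0, 2) with z = -10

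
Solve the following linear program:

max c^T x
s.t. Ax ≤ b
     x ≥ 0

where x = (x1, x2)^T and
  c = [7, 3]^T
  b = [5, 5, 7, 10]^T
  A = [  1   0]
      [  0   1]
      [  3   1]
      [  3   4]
x1 = 2, x2 = 1, z = 17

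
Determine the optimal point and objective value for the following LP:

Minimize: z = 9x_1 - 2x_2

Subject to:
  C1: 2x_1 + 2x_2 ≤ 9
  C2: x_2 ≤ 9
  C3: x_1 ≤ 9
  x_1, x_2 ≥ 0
Each vertex is the intersection of two constraint boundaries that also satisfies all remaining constraints:
  x_1 = 0 and x_2 = 0 → (0, 0)
  2x_1 + 2x_2 = 9 and x_2 = 0 → (4.5, 0)
  2x_1 + 2x_2 = 9 and x_1 = 0 → (0, 4.5)

Evaluating z = 9x_1 - 2x_2 at each vertex:
  (0, 0): z = 0
  (4.5, 0): z = 40.5
  (0, 4.5): z = -9

The minimum is at (0, 4.5) with z = -9.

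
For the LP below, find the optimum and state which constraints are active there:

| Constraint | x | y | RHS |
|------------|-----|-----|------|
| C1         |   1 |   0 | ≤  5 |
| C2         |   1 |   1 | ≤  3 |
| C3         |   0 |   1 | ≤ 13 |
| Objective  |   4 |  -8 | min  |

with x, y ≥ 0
Optimal: x = 0, y = 3
Slack at optimum:
  C1: slack = 5
  C2: slack = 0 (binding)
  C3: slack = 10
  x ≥ 0: x = 0 (binding)
  y ≥ 0: y = 3
Binding constraints: C2, x ≥ 0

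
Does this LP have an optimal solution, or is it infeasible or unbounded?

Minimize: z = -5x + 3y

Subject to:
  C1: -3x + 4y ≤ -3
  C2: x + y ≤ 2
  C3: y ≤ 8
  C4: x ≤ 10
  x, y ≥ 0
The point (2, 0) satisfies every constraint, so the LP is feasible; the constraints give x ≤ 10 and y ≤ 8, which with x, y ≥ 0 keep the feasible region inside a bounded box. A feasible, bounded LP attains a finite optimum at a vertex.

Feasible with finite optimum z* = -10 at (2, 0).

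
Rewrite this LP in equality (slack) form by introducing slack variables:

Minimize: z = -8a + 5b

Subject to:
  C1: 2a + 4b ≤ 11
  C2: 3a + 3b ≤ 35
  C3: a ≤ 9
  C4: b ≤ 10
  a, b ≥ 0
min z = -8a + 5b

s.t.
  2a + 4b + s1 = 11
  3a + 3b + s2 = 35
  a + s3 = 9
  b + s4 = 10
  a, b, s1, s2, s3, s4 ≥ 0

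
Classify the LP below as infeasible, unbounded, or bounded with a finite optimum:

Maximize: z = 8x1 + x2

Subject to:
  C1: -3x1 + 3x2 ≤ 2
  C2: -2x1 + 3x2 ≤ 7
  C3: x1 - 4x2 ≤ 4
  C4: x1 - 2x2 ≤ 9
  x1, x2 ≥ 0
Feasible point: (0, 0) satisfies every constraint, so the LP is feasible.
Direction d = (3, 2): for each constraint row a, a·d ≤ 0 —
  (-3)(3) + (3)(2) = -3 ≤ 0
  (-2)(3) + (3)(2) = 0 ≤ 0
  (1)(3) + (-4)(2) = -5 ≤ 0
  (1)(3) + (-2)(2) = -1 ≤ 0
and d ≥ 0, so (0, 0) + t·d stays feasible for every t ≥ 0. Along this ray z = 8x1 + x2 changes by 26 per unit t, so z → +∞.

The LP is unbounded; z can be made arbitrarily large.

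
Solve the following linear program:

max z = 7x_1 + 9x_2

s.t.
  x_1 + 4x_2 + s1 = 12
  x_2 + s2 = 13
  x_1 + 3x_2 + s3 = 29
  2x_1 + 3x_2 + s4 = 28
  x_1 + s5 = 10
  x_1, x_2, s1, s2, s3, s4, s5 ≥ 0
x_1 = 10, x_2 = 0.5, z = 74.5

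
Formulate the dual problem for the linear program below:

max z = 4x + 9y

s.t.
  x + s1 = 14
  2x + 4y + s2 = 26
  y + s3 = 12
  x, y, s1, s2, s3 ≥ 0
Minimize: z = 14y1 + 26y2 + 12y3

Subject to:
  C1: -y1 - 2y2 ≤ -4
  C2: -4y2 - y3 ≤ -9
  y1, y2, y3 ≥ 0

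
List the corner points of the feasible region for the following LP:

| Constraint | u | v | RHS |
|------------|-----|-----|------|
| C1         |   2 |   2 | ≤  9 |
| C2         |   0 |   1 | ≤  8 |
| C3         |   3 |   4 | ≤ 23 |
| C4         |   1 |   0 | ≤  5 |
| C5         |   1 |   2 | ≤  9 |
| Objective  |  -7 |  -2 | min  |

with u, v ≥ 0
Each vertex is the intersection of two constraint boundaries that also satisfies all remaining constraints:
  u = 0 and v = 0 → (0, 0)
  2u + 2v = 9 and v = 0 → (4.5, 0)
  2u + 2v = 9 and u + 2v = 9 → (0, 4.5)

Vertices: (0, 0), (4.5, 0), (0, 4.5)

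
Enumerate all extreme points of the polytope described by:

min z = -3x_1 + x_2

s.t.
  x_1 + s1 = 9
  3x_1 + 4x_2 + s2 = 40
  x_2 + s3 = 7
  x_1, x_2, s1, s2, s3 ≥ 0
Each vertex is the intersection of two constraint boundaries that also satisfies all remaining constraints:
  x_1 = 0 and x_2 = 0 → (0, 0)
  x_1 = 9 and x_2 = 0 → (9, 0)
  x_1 = 9 and 3x_1 + 4x_2 = 40 → (9, 3.25)
  3x_1 + 4x_2 = 40 and x_2 = 7 → (4, 7)
  x_2 = 7 and x_1 = 0 → (0, 7)

Vertices: (0, 0), (9, 0), (9, 3.25), (4, 7), (0, 7)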